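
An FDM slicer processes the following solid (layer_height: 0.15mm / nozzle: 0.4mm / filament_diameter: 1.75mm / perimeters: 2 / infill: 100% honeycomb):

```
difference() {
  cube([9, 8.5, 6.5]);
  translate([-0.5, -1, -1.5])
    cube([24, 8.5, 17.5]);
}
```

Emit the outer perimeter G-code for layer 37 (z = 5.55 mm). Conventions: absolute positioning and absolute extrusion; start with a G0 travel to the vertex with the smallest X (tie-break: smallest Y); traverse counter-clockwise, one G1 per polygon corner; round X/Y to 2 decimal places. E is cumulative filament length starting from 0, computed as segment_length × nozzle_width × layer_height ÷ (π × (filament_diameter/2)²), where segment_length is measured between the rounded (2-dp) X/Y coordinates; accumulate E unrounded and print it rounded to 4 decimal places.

At z = 5.55 mm: the cube is present — its section is the full 9×8.5 rectangle; the cube at (-0.5, -1) (footprint 24×8.5) is included at this height; Subtracting the remaining from the first: starting from the 9×8.5 cube, the 24×8.5 cube at (-0.5, -1) partially overlaps it — only the 67.50 mm² overlap (of its 204.00 mm²) is removed, clipping the outline — 1 connected region. The outline is a single polygon with 4 vertices. Extrusion per mm of travel: 0.4 × 0.15 / (π × 0.875²) = 0.024945. Accumulating E over each segment gives final E = 0.4989.

G0 X0.00 Y7.50 Z5.55
G1 X9.00 Y7.50 E0.2245
G1 X9.00 Y8.50 E0.2495
G1 X0.00 Y8.50 E0.4740
G1 X0.00 Y7.50 E0.4989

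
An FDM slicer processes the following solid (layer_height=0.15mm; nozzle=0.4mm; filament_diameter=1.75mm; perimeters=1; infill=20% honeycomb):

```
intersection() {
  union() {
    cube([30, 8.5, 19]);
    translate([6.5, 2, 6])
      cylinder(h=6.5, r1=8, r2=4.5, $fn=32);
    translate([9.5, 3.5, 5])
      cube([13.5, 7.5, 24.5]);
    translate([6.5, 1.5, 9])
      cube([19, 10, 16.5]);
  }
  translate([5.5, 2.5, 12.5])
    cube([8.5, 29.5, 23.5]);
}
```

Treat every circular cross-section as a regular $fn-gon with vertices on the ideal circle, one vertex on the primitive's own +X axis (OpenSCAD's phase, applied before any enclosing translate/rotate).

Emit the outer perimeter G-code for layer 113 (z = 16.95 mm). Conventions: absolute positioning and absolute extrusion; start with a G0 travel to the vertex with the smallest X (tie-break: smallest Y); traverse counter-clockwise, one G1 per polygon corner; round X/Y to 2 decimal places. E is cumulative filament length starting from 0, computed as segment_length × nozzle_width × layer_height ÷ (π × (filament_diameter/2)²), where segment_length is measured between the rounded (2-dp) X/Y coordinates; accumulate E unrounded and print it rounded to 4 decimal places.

G0 X5.50 Y2.50 Z16.95
G1 X14.00 Y2.50 E0.2120
G1 X14.00 Y11.50 E0.4365
G1 X6.50 Y11.50 E0.6236
G1 X6.50 Y8.50 E0.6985
G1 X5.50 Y8.50 E0.7234
G1 X5.50 Y2.50 E0.8731

At z = 16.95 mm: the 30×8.5 cube contributes its full rectangle; the cone at (6.5, 2) does not reach this height (z outside [6, 12.5]); the 13.5×7.5 cube at (9.5, 3.5) contributes its full rectangle; the 19×10 cube at (6.5, 1.5) contributes its full rectangle; Merging all regions: the regions partially overlap (shared area 234.25 mm²), so overlapping operands fuse into one piece — 1 connected region; the cube at (5.5, 2.5) (footprint 8.5×29.5) is included at this height; Taking the intersection: the 8.5×29.5 cube at (5.5, 2.5) partially overlaps the result so far; clipping to the common part keeps 73.50 mm² — 1 connected region. The outline is a single polygon with 6 vertices. Extrusion per mm of travel: 0.4 × 0.15 / (π × 0.875²) = 0.024945. Accumulating E over each segment gives final E = 0.8731.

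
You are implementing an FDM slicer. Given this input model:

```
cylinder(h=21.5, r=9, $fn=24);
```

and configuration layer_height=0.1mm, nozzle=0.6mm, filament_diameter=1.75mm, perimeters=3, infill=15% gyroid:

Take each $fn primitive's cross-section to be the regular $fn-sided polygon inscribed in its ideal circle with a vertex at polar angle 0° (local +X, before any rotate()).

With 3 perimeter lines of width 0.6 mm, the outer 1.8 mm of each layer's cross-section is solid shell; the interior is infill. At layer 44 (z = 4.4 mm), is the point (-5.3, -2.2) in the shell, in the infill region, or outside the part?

At z = 4.4 mm: the cylinder: section is a regular 24-gon, circumradius r=9. Overall, the cross-section is a single solid region. The nearest boundary edge runs (-8.69, -2.33)→(-7.79, -4.50); distance from the point to it = 3.18 mm. The point is inside the cross-section and 3.18 mm from the nearest boundary — more than the 1.8 mm shell width (3 × 0.6), so it's in the infill interior.

infill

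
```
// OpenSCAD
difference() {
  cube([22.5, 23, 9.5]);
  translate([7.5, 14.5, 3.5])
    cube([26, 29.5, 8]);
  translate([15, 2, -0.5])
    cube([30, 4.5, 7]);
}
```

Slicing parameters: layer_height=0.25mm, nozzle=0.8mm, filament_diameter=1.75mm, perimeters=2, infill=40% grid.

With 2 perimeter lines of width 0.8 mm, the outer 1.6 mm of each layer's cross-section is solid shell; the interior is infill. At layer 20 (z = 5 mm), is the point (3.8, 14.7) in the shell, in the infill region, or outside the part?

infill

At z = 5 mm: the cube is present — its section is the full 22.5×23 rectangle; the cube at (7.5, 14.5) (footprint 26×29.5) is included at this height; the 30×4.5 cube at (15, 2) contributes its full rectangle; After the difference (first − rest): starting from the 22.5×23 cube, the 26×29.5 cube at (7.5, 14.5) partially overlaps it — only the 127.50 mm² overlap (of its 767.00 mm²) is removed, clipping the outline; the 30×4.5 cube at (15, 2) partially overlaps it — only the 33.75 mm² overlap (of its 135.00 mm²) is removed, clipping the outline — 1 connected region. Overall, the cross-section is a single solid region. The nearest boundary edge runs (7.50, 23.00)→(7.50, 14.50); distance from the point to it = 3.70 mm. The point is inside the cross-section and 3.70 mm from the nearest boundary — more than the 1.6 mm shell width (2 × 0.8), so it's in the infill interior.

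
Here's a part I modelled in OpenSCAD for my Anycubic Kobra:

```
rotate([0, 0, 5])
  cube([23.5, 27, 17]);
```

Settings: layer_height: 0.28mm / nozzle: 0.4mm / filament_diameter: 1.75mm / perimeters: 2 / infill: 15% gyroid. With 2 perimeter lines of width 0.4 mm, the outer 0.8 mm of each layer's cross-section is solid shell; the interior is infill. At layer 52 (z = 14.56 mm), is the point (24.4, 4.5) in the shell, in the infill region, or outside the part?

outside

At z = 14.56 mm: the cube (footprint 23.5×27) is included at this height; (whole slice rotated 5° about Z — lengths, areas and connectivity unchanged). Overall, the cross-section is a single solid region. Undo the 5° rotation: the query point maps to (24.699, 2.356) in the un-rotated model frame. The nearest boundary edge runs (23.50, 0.00)→(23.50, 27.00); distance from the point to it = 1.20 mm. The point is not inside any of the regions above, so it lies outside the cross-section (1.20 mm from the nearest boundary).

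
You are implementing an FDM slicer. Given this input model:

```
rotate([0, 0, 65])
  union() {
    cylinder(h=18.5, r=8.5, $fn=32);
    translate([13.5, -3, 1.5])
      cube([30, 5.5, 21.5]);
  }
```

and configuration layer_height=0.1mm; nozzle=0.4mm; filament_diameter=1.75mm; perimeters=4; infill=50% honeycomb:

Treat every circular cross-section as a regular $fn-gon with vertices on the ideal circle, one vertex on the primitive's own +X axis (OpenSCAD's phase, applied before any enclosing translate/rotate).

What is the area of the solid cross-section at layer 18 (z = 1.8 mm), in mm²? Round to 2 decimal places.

390.52 mm²

At z = 1.8 mm: the cylinder: section is a regular 32-gon, circumradius r=8.5 (area = (32/2)·8.500²·sin(360°/32) = 225.52 mm²); the 30×5.5 cube at (13.5, -3) contributes its full rectangle (area 165.00 mm²); Combining (union): the 2 present regions are separate (no shared area or edge), so areas and boundary lengths simply add and each stays a separate island — area = 390.52 mm²; (rotated 65° about Z; rotation is an isometry so areas/perimeters/island counts are preserved). Overall, the cross-section has 2 separate islands. Net area = 390.52 mm².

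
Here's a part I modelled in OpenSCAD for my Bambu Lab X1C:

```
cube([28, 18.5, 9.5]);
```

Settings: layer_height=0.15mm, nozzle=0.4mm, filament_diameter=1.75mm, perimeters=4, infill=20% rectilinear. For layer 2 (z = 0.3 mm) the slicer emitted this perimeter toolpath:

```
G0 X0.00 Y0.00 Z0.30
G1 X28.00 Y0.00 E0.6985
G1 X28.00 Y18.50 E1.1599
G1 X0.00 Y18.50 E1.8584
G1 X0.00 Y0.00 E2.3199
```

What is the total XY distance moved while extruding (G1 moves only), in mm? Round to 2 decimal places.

93.00 mm

Sum the Euclidean lengths of each G1 segment: total = 93.00 mm.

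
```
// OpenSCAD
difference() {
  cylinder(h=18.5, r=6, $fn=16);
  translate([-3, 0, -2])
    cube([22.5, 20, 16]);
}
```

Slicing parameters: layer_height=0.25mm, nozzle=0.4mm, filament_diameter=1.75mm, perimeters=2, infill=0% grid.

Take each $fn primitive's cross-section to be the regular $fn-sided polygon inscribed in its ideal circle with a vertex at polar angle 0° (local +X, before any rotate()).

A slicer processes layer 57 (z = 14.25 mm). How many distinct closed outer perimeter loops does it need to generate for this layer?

At z = 14.25 mm: the r=6 cylinder gives a regular 16-gon of circumradius 6 (constant along its height); the cube at (-3, 0) does not reach this height (z outside [-2, 14]); After the difference (first − rest): none of the subtracted shapes is present at this height, so the r=6 cylinder is unchanged — 1 connected region. The result has 1 disconnected region.

1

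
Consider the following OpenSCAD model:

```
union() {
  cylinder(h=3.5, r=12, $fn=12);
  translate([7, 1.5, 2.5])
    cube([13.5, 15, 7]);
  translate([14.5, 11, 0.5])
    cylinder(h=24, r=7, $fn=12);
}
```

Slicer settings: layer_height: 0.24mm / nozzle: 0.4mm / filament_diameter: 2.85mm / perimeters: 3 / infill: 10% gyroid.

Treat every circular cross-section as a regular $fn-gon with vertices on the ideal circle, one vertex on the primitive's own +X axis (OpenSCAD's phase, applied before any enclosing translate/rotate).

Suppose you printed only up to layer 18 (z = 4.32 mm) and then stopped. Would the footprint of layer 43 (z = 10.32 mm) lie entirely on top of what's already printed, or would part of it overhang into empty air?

Compare the two slices. At z = 4.32: the cylinder is absent (z outside [0, 3.5]); the 13.5×15 cube at (7, 1.5) contributes its full rectangle (area 202.50 mm²); the r=7 cylinder at (14.5, 11) gives a regular 12-gon of circumradius 7 (constant along its height) (area = (12/2)·7.000²·sin(360°/12) = 147.00 mm²); Combining (union): the regions partially overlap — summed areas 349.50 mm² minus the doubly-counted overlap 135.74 mm² gives 213.76 mm² — area = 213.76 mm². At z = 10.32: the cylinder is not intersected at this z (z outside [0, 3.5]); the cube at (7, 1.5) is not intersected at this z (z outside [2.5, 9.5]); the r=7 cylinder at (14.5, 11) contributes a regular 12-gon of circumradius 7 (area = (12/2)·7.000²·sin(360°/12) = 147.00 mm²); Merging all regions: only the r=7 cylinder at (14.5, 11) is present, so the union is just that shape — area = 147.00 mm². Checking containment: the cross-section at z = 10.32 is a subset of the cross-section at z = 4.32.

entirely on top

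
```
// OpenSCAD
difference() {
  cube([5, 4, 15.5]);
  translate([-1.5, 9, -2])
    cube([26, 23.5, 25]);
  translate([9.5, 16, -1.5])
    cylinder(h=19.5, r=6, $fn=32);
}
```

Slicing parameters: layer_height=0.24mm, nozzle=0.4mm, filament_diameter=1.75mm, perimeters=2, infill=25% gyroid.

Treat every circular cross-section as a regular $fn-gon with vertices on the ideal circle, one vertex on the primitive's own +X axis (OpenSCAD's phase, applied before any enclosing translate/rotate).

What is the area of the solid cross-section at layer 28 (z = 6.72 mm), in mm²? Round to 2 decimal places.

At z = 6.72 mm: the 5×4 cube contributes its full rectangle (area 20.00 mm²); the 26×23.5 cube at (-1.5, 9) contributes its full rectangle (area 611.00 mm²); the r=6 cylinder at (9.5, 16) gives a regular 32-gon of circumradius 6 (constant along its height) (area = (32/2)·6.000²·sin(360°/32) = 112.37 mm²); After the difference (first − rest): starting from the 5×4 cube (20.00 mm²), the 26×23.5 cube at (-1.5, 9) misses the remaining region (no effect); the r=6 cylinder at (9.5, 16) misses the remaining region (no effect) — area = 20.00 mm². Overall, the cross-section is a single solid region. Net area = 20.00 mm².

20.00 mm²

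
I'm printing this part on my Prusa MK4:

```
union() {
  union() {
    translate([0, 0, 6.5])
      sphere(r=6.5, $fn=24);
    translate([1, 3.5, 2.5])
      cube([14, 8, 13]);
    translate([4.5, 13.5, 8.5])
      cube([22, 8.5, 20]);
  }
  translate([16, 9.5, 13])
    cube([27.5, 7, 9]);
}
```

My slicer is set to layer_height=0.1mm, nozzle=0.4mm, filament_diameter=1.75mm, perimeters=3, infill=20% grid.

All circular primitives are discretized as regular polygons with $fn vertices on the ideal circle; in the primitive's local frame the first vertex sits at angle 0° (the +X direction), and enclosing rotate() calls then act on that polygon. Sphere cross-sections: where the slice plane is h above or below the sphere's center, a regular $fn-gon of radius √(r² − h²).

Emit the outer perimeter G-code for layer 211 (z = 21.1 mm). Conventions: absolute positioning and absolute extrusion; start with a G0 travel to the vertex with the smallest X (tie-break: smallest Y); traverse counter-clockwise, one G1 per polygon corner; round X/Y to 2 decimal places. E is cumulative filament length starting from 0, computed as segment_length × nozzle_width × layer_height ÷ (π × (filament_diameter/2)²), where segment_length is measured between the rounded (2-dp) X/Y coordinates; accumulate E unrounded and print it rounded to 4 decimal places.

G0 X4.50 Y13.50 Z21.10
G1 X16.00 Y13.50 E0.1912
G1 X16.00 Y9.50 E0.2578
G1 X43.50 Y9.50 E0.7151
G1 X43.50 Y16.50 E0.8315
G1 X26.50 Y16.50 E1.1142
G1 X26.50 Y22.00 E1.2057
G1 X4.50 Y22.00 E1.5715
G1 X4.50 Y13.50 E1.7129

At z = 21.1 mm: the sphere does not reach this height (|z−center|=14.600 > r=6.5); the cube at (1, 3.5) is absent (z outside [2.5, 15.5]); the 22×8.5 cube at (4.5, 13.5) contributes its full rectangle; Merging all regions: only the 22×8.5 cube at (4.5, 13.5) is present, so the union is just that shape — 1 connected region; the 27.5×7 cube at (16, 9.5) contributes its full rectangle; Taking the union: the regions partially overlap (shared area 31.50 mm²), so overlapping operands fuse into one piece — 1 connected region. The outline is a single polygon with 8 vertices. Extrusion per mm of travel: 0.4 × 0.1 / (π × 0.875²) = 0.016630. Accumulating E over each segment gives final E = 1.7129.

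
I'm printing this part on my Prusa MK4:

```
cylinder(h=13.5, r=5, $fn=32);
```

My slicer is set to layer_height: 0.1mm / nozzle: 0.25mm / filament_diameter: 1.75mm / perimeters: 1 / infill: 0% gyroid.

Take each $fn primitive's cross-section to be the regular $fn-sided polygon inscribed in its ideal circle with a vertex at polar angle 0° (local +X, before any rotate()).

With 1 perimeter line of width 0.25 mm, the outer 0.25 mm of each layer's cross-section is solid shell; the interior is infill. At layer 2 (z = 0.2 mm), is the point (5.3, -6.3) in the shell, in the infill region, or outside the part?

outside

At z = 0.2 mm: the cylinder: section is a regular 32-gon, circumradius r=5. Overall, the cross-section is a single solid region. The nearest boundary edge runs (2.78, -4.16)→(3.54, -3.54); distance from the point to it = 3.26 mm. The point is not inside any of the regions above, so it lies outside the cross-section (3.26 mm from the nearest boundary).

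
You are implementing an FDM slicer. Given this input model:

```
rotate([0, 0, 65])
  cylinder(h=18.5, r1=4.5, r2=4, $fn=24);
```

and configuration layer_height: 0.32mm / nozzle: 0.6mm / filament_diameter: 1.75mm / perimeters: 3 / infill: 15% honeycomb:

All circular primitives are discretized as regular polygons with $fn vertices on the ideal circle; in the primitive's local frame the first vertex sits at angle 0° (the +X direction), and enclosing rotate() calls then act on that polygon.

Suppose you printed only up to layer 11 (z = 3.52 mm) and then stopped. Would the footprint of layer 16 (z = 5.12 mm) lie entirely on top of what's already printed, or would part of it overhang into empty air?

entirely on top

Compare the two slices. At z = 3.52: the cone (r1=4.5→r2=4) has section circumradius 4.405 here — a regular 24-gon (area = (24/2)·4.405²·sin(360°/24) = 60.26 mm²); (rotated 65° about Z; rotation is an isometry so areas/perimeters/island counts are preserved). At z = 5.12: the cone (r1=4.5→r2=4) has section circumradius 4.362 here — a regular 24-gon (area = (24/2)·4.362²·sin(360°/24) = 59.08 mm²); (whole slice rotated 65° about Z — lengths, areas and connectivity unchanged). Checking containment: the cross-section at z = 5.12 is a subset of the cross-section at z = 3.52.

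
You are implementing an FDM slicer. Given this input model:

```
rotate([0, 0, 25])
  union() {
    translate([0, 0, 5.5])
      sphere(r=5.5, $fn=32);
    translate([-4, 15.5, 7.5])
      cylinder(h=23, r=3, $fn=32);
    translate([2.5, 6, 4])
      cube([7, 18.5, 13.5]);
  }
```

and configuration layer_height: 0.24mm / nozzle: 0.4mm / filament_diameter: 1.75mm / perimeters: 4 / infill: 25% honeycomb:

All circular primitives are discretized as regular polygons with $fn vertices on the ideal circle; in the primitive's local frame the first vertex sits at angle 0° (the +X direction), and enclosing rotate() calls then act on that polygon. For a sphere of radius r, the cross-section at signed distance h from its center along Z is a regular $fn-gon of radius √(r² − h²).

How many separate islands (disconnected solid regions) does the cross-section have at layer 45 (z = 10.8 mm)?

3

At z = 10.8 mm: the sphere: section is a regular 32-gon, circumradius = √(r²−h²) = √(5.5²−5.3²) = 1.470; the r=3 cylinder at (-4, 15.5) contributes a regular 32-gon of circumradius 3; the 7×18.5 cube at (2.5, 6) contributes its full rectangle; Combining (union): the 3 present regions are separate (no shared area or edge), so areas and boundary lengths simply add and each stays a separate island — 3 connected regions; (rotated 25° about Z; rotation is an isometry so areas/perimeters/island counts are preserved). Overall, the cross-section has 3 separate islands. Island count = 3.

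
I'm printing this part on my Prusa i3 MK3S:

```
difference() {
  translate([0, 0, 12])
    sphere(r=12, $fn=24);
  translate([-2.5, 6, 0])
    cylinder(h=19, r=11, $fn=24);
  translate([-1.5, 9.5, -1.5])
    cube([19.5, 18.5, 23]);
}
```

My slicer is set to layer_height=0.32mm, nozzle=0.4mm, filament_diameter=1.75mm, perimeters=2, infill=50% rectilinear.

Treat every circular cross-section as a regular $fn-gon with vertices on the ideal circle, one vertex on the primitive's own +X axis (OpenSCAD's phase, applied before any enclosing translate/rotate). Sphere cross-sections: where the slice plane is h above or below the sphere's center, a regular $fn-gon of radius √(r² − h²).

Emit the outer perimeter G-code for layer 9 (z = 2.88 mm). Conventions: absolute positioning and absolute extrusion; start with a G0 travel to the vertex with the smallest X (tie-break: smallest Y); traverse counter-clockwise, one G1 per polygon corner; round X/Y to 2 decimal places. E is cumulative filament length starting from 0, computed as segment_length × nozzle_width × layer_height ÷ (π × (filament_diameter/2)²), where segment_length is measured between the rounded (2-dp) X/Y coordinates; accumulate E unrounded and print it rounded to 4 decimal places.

At z = 2.88 mm: the sphere: section is a regular 24-gon, circumradius = √(r²−h²) = √(12²−9.12²) = 7.799; the r=11 cylinder at (-2.5, 6) contributes a regular 24-gon of circumradius 11; the cube at (-1.5, 9.5) is present — its section is the full 19.5×18.5 rectangle; Subtracting the remaining from the first: starting from the r=12 sphere, the r=11 cylinder at (-2.5, 6) partially overlaps it — only the 147.67 mm² overlap (of its 375.81 mm²) is removed, clipping the outline; the 19.5×18.5 cube at (-1.5, 9.5) misses the remaining region (no effect) — 1 connected region. The outline is a single polygon with 18 vertices. Extrusion per mm of travel: 0.4 × 0.32 / (π × 0.875²) = 0.053216. Accumulating E over each segment gives final E = 2.0762.

G0 X-6.59 Y-4.11 Z2.88
G1 X-5.51 Y-5.51 E0.0941
G1 X-3.90 Y-6.75 E0.2022
G1 X-2.02 Y-7.53 E0.3106
G1 X0.00 Y-7.80 E0.4190
G1 X2.02 Y-7.53 E0.5275
G1 X3.90 Y-6.75 E0.6358
G1 X5.51 Y-5.51 E0.7439
G1 X6.75 Y-3.90 E0.8521
G1 X7.53 Y-2.02 E0.9604
G1 X7.80 Y0.00 E1.0688
G1 X7.56 Y1.80 E1.1655
G1 X7.03 Y0.50 E1.2402
G1 X5.28 Y-1.78 E1.3931
G1 X3.00 Y-3.53 E1.5461
G1 X0.35 Y-4.63 E1.6988
G1 X-2.50 Y-5.00 E1.8517
G1 X-5.35 Y-4.63 E2.0047
G1 X-6.59 Y-4.11 E2.0762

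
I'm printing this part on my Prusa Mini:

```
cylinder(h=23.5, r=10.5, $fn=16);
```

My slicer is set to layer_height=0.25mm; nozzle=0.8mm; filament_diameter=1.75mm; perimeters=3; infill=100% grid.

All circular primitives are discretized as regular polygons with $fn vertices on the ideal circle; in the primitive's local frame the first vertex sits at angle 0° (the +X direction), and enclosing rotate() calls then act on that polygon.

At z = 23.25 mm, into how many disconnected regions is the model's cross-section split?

1

At z = 23.25 mm: the r=10.5 cylinder gives a regular 16-gon of circumradius 10.5 (constant along its height). The result has 1 disconnected region.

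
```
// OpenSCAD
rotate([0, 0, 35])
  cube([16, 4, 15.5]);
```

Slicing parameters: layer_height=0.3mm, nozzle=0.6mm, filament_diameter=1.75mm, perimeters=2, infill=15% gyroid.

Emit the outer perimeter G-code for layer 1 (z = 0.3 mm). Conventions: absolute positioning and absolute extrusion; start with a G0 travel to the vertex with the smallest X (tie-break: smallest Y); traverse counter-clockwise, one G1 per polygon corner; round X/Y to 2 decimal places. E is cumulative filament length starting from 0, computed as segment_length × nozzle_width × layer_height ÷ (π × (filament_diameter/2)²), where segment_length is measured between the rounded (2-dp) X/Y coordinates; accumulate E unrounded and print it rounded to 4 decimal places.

At z = 0.3 mm: the cube is present — its section is the full 16×4 rectangle; (rotated 35° about Z; rotation is an isometry so areas/perimeters/island counts are preserved). The outline is a single polygon with 4 vertices. Extrusion per mm of travel: 0.6 × 0.3 / (π × 0.875²) = 0.074835. Accumulating E over each segment gives final E = 2.9929.

G0 X-2.29 Y3.28 Z0.30
G1 X0.00 Y0.00 E0.2994
G1 X13.11 Y9.18 E1.4971
G1 X10.81 Y12.45 E1.7962
G1 X-2.29 Y3.28 E2.9929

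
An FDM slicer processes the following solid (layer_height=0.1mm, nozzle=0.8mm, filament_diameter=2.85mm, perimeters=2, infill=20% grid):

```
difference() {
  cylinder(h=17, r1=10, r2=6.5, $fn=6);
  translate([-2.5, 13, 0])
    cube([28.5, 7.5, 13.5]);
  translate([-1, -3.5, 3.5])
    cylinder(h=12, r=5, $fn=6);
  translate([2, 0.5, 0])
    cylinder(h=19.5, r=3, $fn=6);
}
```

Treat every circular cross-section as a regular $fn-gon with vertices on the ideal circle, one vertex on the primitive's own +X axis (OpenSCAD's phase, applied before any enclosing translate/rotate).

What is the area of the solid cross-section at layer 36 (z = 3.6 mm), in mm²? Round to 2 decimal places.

142.20 mm²

At z = 3.6 mm: the cone: at t=0.212 of its height the radius interpolates to r₁+(r₂−r₁)t = 9.259, giving a regular 6-gon of that circumradius (area = (6/2)·9.259²·sin(360°/6) = 222.72 mm²); the cube at (-2.5, 13) (footprint 28.5×7.5) is included at this height (area 213.75 mm²); the r=5 cylinder at (-1, -3.5) gives a regular 6-gon of circumradius 5 (constant along its height) (area = (6/2)·5.000²·sin(360°/6) = 64.95 mm²); the r=3 cylinder at (2, 0.5) contributes a regular 6-gon of circumradius 3 (area = (6/2)·3.000²·sin(360°/6) = 23.38 mm²); After the difference (first − rest): starting from the cone (222.72 mm²), the 28.5×7.5 cube at (-2.5, 13) misses the remaining region (no effect); the r=5 cylinder at (-1, -3.5) lies wholly inside it (removes its full 64.95 mm² and its 30.00 mm outline becomes a hole wall); the r=3 cylinder at (2, 0.5) partially overlaps it — only the 15.57 mm² overlap (of its 23.38 mm²) is removed, clipping the outline — area = 142.20 mm². Overall, the cross-section is one region with 1 hole. Net area = 142.20 mm².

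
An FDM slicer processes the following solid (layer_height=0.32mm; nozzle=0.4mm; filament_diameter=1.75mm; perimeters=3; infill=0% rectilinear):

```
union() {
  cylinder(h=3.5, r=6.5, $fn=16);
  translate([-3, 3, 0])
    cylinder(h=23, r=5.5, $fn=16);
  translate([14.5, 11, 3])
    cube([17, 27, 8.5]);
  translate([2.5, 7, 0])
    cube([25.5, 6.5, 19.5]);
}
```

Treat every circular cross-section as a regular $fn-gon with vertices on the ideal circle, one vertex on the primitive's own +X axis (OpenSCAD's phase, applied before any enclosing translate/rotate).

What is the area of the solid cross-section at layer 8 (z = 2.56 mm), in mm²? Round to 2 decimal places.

At z = 2.56 mm: the r=6.5 cylinder contributes a regular 16-gon of circumradius 6.5 (area = (16/2)·6.500²·sin(360°/16) = 129.35 mm²); the r=5.5 cylinder at (-3, 3) gives a regular 16-gon of circumradius 5.5 (constant along its height) (area = (16/2)·5.500²·sin(360°/16) = 92.61 mm²); the cube at (14.5, 11) is absent (z outside [3, 11.5]); the cube at (2.5, 7) (footprint 25.5×6.5) is included at this height (area 165.75 mm²); Taking the union: the regions partially overlap — summed areas 387.71 mm² minus the doubly-counted overlap 60.34 mm² gives 327.37 mm² — area = 327.37 mm². Overall, the cross-section has 2 separate islands. Net area = 327.37 mm².

327.37 mm²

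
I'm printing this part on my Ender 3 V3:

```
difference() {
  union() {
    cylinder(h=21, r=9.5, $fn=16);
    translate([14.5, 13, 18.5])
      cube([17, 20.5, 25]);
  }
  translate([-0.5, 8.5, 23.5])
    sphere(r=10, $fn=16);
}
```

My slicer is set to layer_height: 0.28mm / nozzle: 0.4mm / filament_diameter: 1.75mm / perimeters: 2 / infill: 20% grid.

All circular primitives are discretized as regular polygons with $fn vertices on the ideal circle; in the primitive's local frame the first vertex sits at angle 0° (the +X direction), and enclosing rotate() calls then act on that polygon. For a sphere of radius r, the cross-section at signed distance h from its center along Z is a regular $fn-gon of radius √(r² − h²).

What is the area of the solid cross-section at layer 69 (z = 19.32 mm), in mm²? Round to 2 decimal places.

511.01 mm²

At z = 19.32 mm: the r=9.5 cylinder gives a regular 16-gon of circumradius 9.5 (constant along its height) (area = (16/2)·9.500²·sin(360°/16) = 276.30 mm²); the 17×20.5 cube at (14.5, 13) contributes its full rectangle (area 348.50 mm²); Combining (union): the 2 present regions are separate (no shared area or edge), so areas and boundary lengths simply add and each stays a separate island — area = 624.80 mm²; the sphere at (-0.5, 8.5): section is a regular 16-gon, circumradius = √(r²−h²) = √(10²−4.18²) = 9.084 (area = (16/2)·9.084²·sin(360°/16) = 252.66 mm²); After the difference (first − rest): starting from the result so far (624.80 mm²), the r=10 sphere at (-0.5, 8.5) partially overlaps it — only the 113.79 mm² overlap (of its 252.66 mm²) is removed, clipping the outline — area = 511.01 mm². Overall, the cross-section has 2 separate islands. Net area = 511.01 mm².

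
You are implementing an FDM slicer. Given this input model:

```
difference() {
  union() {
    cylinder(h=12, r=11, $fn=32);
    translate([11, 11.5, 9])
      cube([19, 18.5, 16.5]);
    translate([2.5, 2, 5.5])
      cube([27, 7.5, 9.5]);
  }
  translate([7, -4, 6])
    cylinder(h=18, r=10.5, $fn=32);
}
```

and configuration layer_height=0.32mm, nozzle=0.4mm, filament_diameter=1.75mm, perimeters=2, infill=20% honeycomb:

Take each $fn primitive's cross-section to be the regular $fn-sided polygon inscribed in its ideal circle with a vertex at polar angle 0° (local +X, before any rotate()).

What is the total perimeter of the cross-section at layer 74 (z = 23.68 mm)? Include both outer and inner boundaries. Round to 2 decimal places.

At z = 23.68 mm: the cylinder is not intersected at this z (z outside [0, 12]); the cube at (11, 11.5) (footprint 19×18.5) is included at this height (perimeter 75.00 mm); the cube at (2.5, 2) does not reach this height (z outside [5.5, 15]); Taking the union: only the 19×18.5 cube at (11, 11.5) is present, so the union is just that shape — boundary = 75.00 mm; the cylinder at (7, -4): section is a regular 32-gon, circumradius r=10.5 (perimeter = 2·32·10.500·sin(180°/32) = 65.87 mm); Subtracting the remaining from the first: starting from the result so far, the r=10.5 cylinder at (7, -4) misses the remaining region (no effect) — boundary = 75.00 mm. Overall, the cross-section is a single solid region. Total boundary length (outer) = 75.00 mm.

75.00 mm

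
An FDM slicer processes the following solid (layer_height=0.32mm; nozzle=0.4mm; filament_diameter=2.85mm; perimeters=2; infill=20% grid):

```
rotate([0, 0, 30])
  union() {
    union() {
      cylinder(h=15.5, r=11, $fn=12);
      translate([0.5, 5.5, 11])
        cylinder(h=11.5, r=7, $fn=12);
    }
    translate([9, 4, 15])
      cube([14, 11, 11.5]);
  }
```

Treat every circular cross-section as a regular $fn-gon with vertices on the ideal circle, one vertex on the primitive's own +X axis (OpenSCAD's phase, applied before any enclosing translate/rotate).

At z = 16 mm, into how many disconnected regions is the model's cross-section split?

2

At z = 16 mm: the cylinder is not intersected at this z (z outside [0, 15.5]); the r=7 cylinder at (0.5, 5.5) contributes a regular 12-gon of circumradius 7; Taking the union: only the r=7 cylinder at (0.5, 5.5) is present, so the union is just that shape — 1 connected region; the cube at (9, 4) is present — its section is the full 14×11 rectangle; Combining (union): the 2 present regions are separate (no shared area or edge), so areas and boundary lengths simply add and each stays a separate island — 2 connected regions; (whole slice rotated 30° about Z — lengths, areas and connectivity unchanged). The result has 2 disconnected regions.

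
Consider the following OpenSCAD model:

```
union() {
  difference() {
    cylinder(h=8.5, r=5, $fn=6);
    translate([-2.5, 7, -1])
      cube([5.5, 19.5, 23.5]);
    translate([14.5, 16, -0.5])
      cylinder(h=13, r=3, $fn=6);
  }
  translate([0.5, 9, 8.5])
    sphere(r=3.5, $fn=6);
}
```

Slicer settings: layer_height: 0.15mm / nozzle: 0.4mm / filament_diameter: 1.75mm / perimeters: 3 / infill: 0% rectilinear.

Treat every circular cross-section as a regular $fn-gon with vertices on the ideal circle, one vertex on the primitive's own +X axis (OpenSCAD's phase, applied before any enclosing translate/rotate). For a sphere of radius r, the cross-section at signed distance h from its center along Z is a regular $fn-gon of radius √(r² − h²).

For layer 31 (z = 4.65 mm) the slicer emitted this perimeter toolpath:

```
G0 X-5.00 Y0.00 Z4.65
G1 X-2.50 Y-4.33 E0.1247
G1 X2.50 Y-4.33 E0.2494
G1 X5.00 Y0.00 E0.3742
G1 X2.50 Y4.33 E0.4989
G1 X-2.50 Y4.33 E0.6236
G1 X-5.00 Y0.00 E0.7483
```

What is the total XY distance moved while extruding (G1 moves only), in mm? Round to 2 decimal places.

30.00 mm

Sum the Euclidean lengths of each G1 segment: total = 30.00 mm.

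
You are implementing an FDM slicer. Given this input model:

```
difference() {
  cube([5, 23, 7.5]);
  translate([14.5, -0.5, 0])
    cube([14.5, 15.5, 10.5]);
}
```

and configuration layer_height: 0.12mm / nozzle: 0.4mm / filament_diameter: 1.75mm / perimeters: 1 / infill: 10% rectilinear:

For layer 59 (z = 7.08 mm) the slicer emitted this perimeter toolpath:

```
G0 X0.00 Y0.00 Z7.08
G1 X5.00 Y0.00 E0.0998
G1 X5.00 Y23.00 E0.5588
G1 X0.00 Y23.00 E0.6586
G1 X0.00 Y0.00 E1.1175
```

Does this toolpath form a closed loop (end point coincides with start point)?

yes

Start point (G0): (0.00, 0.00). End point (last G1): the path returns to the start — closed.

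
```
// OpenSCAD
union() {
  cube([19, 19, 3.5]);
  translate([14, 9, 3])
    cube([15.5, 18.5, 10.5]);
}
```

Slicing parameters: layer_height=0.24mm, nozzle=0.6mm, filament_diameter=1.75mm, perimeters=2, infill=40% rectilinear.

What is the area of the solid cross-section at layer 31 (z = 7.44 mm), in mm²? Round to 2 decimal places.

At z = 7.44 mm: the cube is absent (z outside [0, 3.5]); the cube at (14, 9) (footprint 15.5×18.5) is included at this height (area 286.75 mm²); Combining (union): only the 15.5×18.5 cube at (14, 9) is present, so the union is just that shape — area = 286.75 mm². Overall, the cross-section is a single solid region. Net area = 286.75 mm².

286.75 mm²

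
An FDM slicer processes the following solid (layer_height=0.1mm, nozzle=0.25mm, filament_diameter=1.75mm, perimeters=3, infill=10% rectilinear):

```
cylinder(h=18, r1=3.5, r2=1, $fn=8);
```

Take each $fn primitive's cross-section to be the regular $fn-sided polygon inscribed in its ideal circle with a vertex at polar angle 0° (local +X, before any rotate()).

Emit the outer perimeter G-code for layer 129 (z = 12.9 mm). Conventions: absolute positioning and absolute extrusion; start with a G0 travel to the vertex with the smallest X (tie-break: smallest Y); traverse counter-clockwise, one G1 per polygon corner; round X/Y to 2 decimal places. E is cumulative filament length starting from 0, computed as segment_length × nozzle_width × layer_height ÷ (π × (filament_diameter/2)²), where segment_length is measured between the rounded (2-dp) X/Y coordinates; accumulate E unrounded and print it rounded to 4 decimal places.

G0 X-1.71 Y0.00 Z12.90
G1 X-1.21 Y-1.21 E0.0136
G1 X0.00 Y-1.71 E0.0272
G1 X1.21 Y-1.21 E0.0408
G1 X1.71 Y0.00 E0.0544
G1 X1.21 Y1.21 E0.0680
G1 X0.00 Y1.71 E0.0816
G1 X-1.21 Y1.21 E0.0953
G1 X-1.71 Y0.00 E0.1089

At z = 12.9 mm: the cone contributes a regular 8-gon of circumradius 1.708 (interpolated between r1=3.5 and r2=1 at t=0.717). The outline is a single polygon with 8 vertices. Extrusion per mm of travel: 0.25 × 0.1 / (π × 0.875²) = 0.010394. Accumulating E over each segment gives final E = 0.1089.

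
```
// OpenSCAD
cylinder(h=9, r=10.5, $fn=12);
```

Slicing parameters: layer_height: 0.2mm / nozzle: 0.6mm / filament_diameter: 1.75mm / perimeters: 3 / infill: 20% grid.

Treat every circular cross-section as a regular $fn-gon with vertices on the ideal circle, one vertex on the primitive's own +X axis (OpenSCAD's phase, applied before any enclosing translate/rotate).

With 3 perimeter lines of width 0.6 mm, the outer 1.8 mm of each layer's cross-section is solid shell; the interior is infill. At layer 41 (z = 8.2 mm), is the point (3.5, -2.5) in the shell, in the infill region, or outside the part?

infill

At z = 8.2 mm: the r=10.5 cylinder contributes a regular 12-gon of circumradius 10.5. Overall, the cross-section is a single solid region. The nearest boundary edge runs (5.25, -9.09)→(9.09, -5.25); distance from the point to it = 5.90 mm. The point is inside the cross-section and 5.90 mm from the nearest boundary — more than the 1.8 mm shell width (3 × 0.6), so it's in the infill interior.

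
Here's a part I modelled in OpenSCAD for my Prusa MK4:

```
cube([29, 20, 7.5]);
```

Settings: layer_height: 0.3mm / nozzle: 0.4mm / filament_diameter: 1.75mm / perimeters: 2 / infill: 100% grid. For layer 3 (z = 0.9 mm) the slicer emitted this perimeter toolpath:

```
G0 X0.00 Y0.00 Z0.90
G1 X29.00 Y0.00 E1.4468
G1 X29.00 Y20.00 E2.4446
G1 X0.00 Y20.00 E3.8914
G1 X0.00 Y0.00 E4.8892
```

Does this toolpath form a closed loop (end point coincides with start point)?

Start point (G0): (0.00, 0.00). End point (last G1): the path returns to the start — closed.

yes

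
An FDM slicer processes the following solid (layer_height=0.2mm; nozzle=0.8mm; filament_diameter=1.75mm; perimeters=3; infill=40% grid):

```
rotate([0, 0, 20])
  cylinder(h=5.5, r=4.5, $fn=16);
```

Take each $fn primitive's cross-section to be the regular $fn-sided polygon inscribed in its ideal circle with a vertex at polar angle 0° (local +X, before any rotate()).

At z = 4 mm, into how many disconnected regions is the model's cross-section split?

1

At z = 4 mm: the r=4.5 cylinder gives a regular 16-gon of circumradius 4.5 (constant along its height); (rotated 20° about Z; rotation is an isometry so areas/perimeters/island counts are preserved). The result has 1 disconnected region.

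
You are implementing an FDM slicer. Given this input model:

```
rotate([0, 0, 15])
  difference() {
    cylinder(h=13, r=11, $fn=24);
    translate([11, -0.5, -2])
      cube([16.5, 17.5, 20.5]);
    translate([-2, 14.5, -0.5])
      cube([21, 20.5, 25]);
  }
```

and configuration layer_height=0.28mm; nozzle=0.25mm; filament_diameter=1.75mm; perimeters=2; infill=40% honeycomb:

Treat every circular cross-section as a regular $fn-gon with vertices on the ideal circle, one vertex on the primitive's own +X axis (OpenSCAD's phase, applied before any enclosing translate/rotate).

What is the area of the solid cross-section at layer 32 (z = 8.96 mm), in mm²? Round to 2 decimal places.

At z = 8.96 mm: the r=11 cylinder contributes a regular 24-gon of circumradius 11 (area = (24/2)·11.000²·sin(360°/24) = 375.81 mm²); the cube at (11, -0.5) is present — its section is the full 16.5×17.5 rectangle (area 288.75 mm²); the cube at (-2, 14.5) is present — its section is the full 21×20.5 rectangle (area 430.50 mm²); Subtracting the remaining from the first: starting from the r=11 cylinder (375.81 mm²), the 16.5×17.5 cube at (11, -0.5) misses the remaining region (no effect); the 21×20.5 cube at (-2, 14.5) misses the remaining region (no effect) — area = 375.81 mm²; (rotated 15° about Z; rotation is an isometry so areas/perimeters/island counts are preserved). Overall, the cross-section is a single solid region. Net area = 375.81 mm².

375.81 mm²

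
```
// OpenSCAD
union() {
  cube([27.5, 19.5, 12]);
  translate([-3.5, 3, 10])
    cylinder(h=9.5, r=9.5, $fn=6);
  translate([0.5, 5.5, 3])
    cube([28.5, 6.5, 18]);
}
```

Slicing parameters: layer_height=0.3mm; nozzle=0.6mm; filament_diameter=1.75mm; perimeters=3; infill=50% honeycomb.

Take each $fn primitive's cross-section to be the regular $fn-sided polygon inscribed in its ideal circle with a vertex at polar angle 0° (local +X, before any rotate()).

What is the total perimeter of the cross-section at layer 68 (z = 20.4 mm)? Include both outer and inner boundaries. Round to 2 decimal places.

70.00 mm

At z = 20.4 mm: the cube is absent (z outside [0, 12]); the cylinder at (-3.5, 3) is not intersected at this z (z outside [10, 19.5]); the cube at (0.5, 5.5) (footprint 28.5×6.5) is included at this height (perimeter 70.00 mm); Combining (union): only the 28.5×6.5 cube at (0.5, 5.5) is present, so the union is just that shape — boundary = 70.00 mm. Overall, the cross-section is a single solid region. Total boundary length (outer) = 70.00 mm.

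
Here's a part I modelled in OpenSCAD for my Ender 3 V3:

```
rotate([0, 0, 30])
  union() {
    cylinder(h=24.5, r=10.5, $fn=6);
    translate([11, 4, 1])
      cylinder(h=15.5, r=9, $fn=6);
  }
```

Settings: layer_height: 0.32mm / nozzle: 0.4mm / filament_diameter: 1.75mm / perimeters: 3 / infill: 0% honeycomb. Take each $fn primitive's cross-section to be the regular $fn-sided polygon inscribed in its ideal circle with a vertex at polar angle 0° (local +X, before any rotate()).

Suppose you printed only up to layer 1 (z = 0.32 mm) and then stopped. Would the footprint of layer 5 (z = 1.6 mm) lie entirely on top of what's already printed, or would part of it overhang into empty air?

Compare the two slices. At z = 0.32: the cylinder: section is a regular 6-gon, circumradius r=10.5 (area = (6/2)·10.500²·sin(360°/6) = 286.44 mm²); the cylinder at (11, 4) is not intersected at this z (z outside [1, 16.5]); Taking the union: only the r=10.5 cylinder is present, so the union is just that shape — area = 286.44 mm²; (whole slice rotated 30° about Z — lengths, areas and connectivity unchanged). At z = 1.6: the r=10.5 cylinder gives a regular 6-gon of circumradius 10.5 (constant along its height) (area = (6/2)·10.500²·sin(360°/6) = 286.44 mm²); the r=9 cylinder at (11, 4) contributes a regular 6-gon of circumradius 9 (area = (6/2)·9.000²·sin(360°/6) = 210.44 mm²); Combining (union): the regions partially overlap — summed areas 496.88 mm² minus the doubly-counted overlap 56.49 mm² gives 440.39 mm² — area = 440.39 mm²; (whole slice rotated 30° about Z — lengths, areas and connectivity unchanged). Checking containment: at z = 1.6 the cross-section extends beyond the z = 0.32 cross-section by about 153.95 mm².

part overhangs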